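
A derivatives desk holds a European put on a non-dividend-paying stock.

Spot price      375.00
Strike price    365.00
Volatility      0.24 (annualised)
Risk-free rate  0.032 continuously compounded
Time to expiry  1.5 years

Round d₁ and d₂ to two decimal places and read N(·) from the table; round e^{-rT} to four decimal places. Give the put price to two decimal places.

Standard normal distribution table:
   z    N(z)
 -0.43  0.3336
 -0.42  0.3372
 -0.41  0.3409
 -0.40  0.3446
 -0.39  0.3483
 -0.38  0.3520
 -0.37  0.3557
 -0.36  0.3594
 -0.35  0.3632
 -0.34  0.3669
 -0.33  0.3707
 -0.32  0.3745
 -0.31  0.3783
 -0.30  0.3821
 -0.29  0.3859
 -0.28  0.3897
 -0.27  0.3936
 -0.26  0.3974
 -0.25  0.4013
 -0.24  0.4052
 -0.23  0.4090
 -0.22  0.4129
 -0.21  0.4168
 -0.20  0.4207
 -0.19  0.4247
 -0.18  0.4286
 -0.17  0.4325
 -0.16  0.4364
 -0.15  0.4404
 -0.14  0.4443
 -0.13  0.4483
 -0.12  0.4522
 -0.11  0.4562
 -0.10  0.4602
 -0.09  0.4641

σ√T = 0.24·√1.5 = 0.2939
d₁ = [ln(375/365) + (0.032 + 0.24²/2)·1.5] / 0.2939 = [0.0270 + 0.0912] / 0.2939 = 0.4022 ⇒ 0.40
d₂ = d₁ − σ√T = 0.4022 − 0.2939 = 0.1083 ⇒ 0.11
exp(−rT) = exp(−0.032·1.5) = 0.9531
N(−d₂) = N(-0.11) = 0.4562;  N(−d₁) = N(-0.40) = 0.3446
P = 365·0.9531·0.4562 − 375·0.3446 = 158.7035 − 129.2250 = 29.4785

29.48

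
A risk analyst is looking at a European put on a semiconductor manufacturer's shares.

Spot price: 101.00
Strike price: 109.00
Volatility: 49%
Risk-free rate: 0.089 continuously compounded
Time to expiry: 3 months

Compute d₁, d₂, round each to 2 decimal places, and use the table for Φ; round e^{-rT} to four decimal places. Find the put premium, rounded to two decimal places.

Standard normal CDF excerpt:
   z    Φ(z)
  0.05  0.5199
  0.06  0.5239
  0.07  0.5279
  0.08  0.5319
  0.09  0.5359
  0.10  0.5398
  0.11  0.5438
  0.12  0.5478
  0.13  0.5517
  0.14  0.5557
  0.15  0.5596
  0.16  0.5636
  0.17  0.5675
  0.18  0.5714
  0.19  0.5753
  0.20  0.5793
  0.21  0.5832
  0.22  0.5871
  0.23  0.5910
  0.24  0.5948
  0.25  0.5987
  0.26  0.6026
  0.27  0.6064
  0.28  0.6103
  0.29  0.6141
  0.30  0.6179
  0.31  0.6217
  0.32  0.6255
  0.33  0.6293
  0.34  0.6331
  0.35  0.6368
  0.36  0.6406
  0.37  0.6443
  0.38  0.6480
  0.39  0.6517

σ√T = 0.49 × 0.5000 = 0.2450
d₁ = [ln(101/109) + (0.089 + 0.49²/2)·0.25] / 0.2450 = [-0.0762 + 0.0523] / 0.2450 = -0.0978 ≈ -0.10
d₂ = d₁ − σ√T = -0.0978 − 0.2450 = -0.3428 ≈ -0.34
e^(−rT) = e^(−0.089·0.25) = 0.9780
N(−d₂) = N(0.34) = 0.6331;  N(−d₁) = N(0.10) = 0.5398
P = 109·0.9780·0.6331 − 101·0.5398 = 67.4897 − 54.5198 = 12.9699

12.97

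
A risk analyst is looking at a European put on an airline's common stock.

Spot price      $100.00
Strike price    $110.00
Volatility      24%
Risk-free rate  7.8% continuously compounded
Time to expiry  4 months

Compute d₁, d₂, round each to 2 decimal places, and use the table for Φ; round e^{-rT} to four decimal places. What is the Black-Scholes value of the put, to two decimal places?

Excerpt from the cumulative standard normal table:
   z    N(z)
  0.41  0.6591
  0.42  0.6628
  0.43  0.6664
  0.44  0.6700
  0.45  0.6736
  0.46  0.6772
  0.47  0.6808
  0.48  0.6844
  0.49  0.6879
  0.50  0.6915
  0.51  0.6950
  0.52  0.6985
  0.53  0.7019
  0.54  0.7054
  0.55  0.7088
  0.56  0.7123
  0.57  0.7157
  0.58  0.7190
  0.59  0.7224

σ√T = 0.24 × 0.5774 = 0.1386
ln(S/K) + (r + σ²/2)T = ln(100/110) + (0.078 + 0.24²/2)·0.3333 = -0.0953 + 0.0356 = -0.0597
d₁ = -0.0597 / 0.1386 = -0.4309 → -0.43
d₂ = d₁ − σ√T = -0.4309 − 0.1386 = -0.5695 → -0.57
e^(−rT) = e^(−0.078·0.3333) = 0.9743
N(−d₂) = N(0.57) = 0.7157;  N(−d₁) = N(0.43) = 0.6664
P = 110·0.9743·0.7157 − 100·0.6664 = 76.7037 − 66.6400 = 10.0637

$10.06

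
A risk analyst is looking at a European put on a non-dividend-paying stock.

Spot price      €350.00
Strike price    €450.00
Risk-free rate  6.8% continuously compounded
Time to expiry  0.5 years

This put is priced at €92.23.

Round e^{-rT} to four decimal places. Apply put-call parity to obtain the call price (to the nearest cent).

€7.26

exp(−rT) = exp(−0.068·0.5) = 0.9666
Put-call parity: C − P = S − K·e^(−rT) = 350 − 450·0.9666 = 350 − 434.9700 = -84.9700
C = P + (C − P) = 92.23 + (-84.9700) = 7.2600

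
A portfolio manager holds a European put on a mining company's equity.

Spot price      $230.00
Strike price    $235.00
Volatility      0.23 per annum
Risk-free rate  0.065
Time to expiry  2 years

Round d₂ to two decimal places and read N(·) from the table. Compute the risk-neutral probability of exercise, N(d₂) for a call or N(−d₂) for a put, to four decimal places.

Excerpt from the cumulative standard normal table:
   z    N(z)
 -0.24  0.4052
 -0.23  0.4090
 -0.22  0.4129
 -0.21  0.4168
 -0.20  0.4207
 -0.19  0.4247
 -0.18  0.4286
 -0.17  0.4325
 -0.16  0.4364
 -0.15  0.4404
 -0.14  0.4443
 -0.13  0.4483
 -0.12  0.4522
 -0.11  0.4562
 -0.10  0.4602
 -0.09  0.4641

T = 2;  σ√T = 0.3253
d₁ = [ln(230/235) + (0.065 + ½·0.23²)·2] / (σ√T) = (-0.0215 + 0.1829) / 0.3253 = 0.4962 → 0.50
d₂ = 0.4962 − 0.3253 = 0.1709 → 0.17
Risk-neutral Pr[S_T < K] = N(−d₂) = N(-0.17) = 0.4325

0.4325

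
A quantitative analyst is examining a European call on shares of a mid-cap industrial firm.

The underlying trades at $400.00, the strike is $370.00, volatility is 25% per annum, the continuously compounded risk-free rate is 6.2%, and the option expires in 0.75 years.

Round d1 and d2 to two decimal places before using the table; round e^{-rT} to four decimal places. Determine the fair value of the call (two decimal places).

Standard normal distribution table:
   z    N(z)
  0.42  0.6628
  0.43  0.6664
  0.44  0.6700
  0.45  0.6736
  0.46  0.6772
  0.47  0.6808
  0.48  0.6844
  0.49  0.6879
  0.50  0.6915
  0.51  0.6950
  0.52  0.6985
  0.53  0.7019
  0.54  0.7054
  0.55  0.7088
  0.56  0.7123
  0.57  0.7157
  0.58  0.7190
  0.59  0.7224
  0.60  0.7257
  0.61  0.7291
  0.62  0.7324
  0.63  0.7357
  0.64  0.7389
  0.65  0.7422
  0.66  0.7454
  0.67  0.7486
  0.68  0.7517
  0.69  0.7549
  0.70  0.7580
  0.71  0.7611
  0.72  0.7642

σ√T = 0.25·√0.75 = 0.2165
ln(S/K) + (r + σ²/2)T = ln(400/370) + (0.062 + 0.25²/2)·0.75 = 0.0780 + 0.0699 = 0.1479
d₁ = 0.1479 / 0.2165 = 0.6831 ≈ 0.68
d₂ = d₁ − σ√T = 0.6831 − 0.2165 = 0.4666 ≈ 0.47
exp(−rT) = exp(−0.062·0.75) = 0.9546
C = 400·N(0.68) − 370·0.9546·N(0.47) = 400·0.7517 − 370·0.9546·0.6808 = 300.6800 − 240.4599 = 60.2201

$60.22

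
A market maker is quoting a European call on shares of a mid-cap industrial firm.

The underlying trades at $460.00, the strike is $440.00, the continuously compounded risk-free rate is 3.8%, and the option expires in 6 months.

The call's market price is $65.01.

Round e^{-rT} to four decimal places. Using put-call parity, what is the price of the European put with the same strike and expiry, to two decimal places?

$36.74

exp(−rT) = exp(−0.038·0.5) = 0.9812
Put-call parity: C − P = S − K·e^(−rT) = 460 − 440·0.9812 = 460 − 431.7280 = 28.2720
P = C − (C − P) = 65.01 − (28.2720) = 36.7380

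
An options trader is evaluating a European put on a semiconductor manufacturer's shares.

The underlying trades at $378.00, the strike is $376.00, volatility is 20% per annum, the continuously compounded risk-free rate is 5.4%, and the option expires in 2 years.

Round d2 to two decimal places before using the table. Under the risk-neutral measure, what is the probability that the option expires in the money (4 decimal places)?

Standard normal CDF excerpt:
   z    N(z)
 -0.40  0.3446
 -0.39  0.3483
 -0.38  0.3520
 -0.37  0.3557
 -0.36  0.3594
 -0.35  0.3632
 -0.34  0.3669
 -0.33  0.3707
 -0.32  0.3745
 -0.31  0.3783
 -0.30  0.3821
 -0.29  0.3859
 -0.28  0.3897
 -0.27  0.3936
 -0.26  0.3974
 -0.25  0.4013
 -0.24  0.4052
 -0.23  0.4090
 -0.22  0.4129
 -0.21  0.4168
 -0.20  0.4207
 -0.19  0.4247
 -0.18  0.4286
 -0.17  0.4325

σ√T = 0.2·√2 = 0.2828
ln(S/K) + (r + σ²/2)T = ln(378/376) + (0.054 + 0.2²/2)·2 = 0.0053 + 0.1480 = 0.1533
d₁ = 0.1533 / 0.2828 = 0.5420 which rounds to 0.54
d₂ = d₁ − σ√T = 0.5420 − 0.2828 = 0.2592 which rounds to 0.26
Risk-neutral Pr[S_T < K] = N(−d₂) = N(-0.26) = 0.3974

0.3974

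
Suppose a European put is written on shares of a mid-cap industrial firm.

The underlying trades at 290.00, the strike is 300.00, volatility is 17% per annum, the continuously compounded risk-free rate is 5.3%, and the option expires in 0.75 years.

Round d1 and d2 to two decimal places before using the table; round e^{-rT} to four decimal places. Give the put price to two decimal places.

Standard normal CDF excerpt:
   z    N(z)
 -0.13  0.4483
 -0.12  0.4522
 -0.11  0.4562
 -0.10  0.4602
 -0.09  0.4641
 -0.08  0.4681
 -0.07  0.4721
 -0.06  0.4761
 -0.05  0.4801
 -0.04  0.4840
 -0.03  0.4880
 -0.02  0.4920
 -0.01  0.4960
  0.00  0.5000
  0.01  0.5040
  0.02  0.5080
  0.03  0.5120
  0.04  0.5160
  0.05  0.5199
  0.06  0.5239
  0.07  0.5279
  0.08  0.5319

T = 0.75;  σ√T = 0.1472
d₁ = [ln(290/300) + (0.053 + 0.17²/2)·0.75] / 0.1472 = [-0.0339 + 0.0506] / 0.1472 = 0.1133 ⇒ 0.11
d₂ = d₁ − σ√T = 0.1133 − 0.1472 = -0.0339 ⇒ -0.03
e^(−rT) = e^(−0.053·0.75) = 0.9610
P = 300·0.9610·N(0.03) − 290·N(-0.11) = 300·0.9610·0.5120 − 290·0.4562 = 147.6096 − 132.2980 = 15.3116

15.31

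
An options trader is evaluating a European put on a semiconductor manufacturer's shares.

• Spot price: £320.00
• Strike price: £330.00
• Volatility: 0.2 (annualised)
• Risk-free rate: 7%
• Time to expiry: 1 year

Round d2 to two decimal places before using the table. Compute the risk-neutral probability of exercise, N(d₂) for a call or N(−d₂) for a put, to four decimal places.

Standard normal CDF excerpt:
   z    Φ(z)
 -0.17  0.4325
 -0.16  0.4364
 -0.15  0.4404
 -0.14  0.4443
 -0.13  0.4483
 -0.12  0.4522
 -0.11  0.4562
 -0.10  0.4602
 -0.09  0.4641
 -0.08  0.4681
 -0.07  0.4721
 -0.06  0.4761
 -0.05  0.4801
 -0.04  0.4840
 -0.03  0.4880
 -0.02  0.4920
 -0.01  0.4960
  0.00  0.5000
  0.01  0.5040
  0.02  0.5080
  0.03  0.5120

σ√T = 0.2 × 1.0000 = 0.2000
d₁ = [ln(320/330) + (0.07 + 0.2²/2)·1] / 0.2000 = [-0.0308 + 0.0900] / 0.2000 = 0.2961 ≈ 0.30
d₂ = d₁ − σ√T = 0.2961 − 0.2000 = 0.0961 ≈ 0.10
Risk-neutral Pr[S_T < K] = N(−d₂) = N(-0.10) = 0.4602

0.4602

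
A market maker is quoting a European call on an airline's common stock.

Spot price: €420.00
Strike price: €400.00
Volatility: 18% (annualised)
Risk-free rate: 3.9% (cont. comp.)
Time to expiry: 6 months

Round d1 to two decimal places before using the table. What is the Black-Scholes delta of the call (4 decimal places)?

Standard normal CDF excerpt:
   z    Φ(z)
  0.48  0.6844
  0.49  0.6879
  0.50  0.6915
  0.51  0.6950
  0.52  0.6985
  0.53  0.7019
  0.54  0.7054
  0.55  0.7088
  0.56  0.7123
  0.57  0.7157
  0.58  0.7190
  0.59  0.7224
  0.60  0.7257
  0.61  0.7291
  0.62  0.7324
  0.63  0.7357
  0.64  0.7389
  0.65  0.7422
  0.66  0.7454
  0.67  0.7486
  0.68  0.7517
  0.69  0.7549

T = 0.5;  σ√T = 0.1273
ln(S/K) + (r + σ²/2)T = ln(420/400) + (0.039 + 0.18²/2)·0.5 = 0.0488 + 0.0276 = 0.0764
d₁ = 0.0764 / 0.1273 = 0.6002 ≈ 0.60
N(d₁) = N(0.60) = 0.7257
Δ_call = N(d₁) = 0.7257

0.7257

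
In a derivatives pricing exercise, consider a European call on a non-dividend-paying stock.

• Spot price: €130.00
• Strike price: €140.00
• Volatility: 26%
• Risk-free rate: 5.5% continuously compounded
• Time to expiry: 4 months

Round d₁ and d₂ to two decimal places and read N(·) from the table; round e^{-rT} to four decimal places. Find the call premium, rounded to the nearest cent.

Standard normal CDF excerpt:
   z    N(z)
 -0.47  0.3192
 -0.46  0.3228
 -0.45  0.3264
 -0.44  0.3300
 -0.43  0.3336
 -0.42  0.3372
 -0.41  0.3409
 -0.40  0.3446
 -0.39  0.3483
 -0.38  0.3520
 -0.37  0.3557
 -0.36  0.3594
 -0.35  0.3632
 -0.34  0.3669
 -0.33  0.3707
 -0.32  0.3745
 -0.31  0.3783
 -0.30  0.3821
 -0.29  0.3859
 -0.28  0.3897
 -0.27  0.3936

€4.81

T = 0.3333;  σ√T = 0.1501
d₁ = [ln(130/140) + (0.055 + 0.26²/2)·0.3333] / 0.1501 = [-0.0741 + 0.0296] / 0.1501 = -0.2965 which rounds to -0.30
d₂ = d₁ − σ√T = -0.2965 − 0.1501 = -0.4466 which rounds to -0.45
e^(−rT) = e^(−0.055·0.3333) = 0.9818
N(d₁) = N(-0.30) = 0.3821;  N(d₂) = N(-0.45) = 0.3264
C = 130·0.3821 − 140·0.9818·0.3264 = 49.6730 − 44.8643 = 4.8087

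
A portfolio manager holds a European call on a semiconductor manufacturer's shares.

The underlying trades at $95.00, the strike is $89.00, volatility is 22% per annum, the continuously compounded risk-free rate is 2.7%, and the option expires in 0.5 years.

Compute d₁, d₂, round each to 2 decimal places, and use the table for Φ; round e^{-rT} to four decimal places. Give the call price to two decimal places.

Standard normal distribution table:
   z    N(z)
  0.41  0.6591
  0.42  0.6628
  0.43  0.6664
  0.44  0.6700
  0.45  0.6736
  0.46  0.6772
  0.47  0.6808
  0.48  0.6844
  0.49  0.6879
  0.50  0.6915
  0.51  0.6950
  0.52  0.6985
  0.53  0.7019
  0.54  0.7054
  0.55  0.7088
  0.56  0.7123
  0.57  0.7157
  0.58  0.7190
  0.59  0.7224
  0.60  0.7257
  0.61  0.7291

$9.79

σ√T = 0.22·√0.5 = 0.1556
d₁ = [ln(95/89) + (0.027 + 0.22²/2)·0.5] / 0.1556 = [0.0652 + 0.0256] / 0.1556 = 0.5839 ⇒ 0.58
d₂ = d₁ − σ√T = 0.5839 − 0.1556 = 0.4284 ⇒ 0.43
exp(−rT) = exp(−0.027·0.5) = 0.9866
C = 95·N(0.58) − 89·0.9866·N(0.43) = 95·0.7190 − 89·0.9866·0.6664 = 68.3050 − 58.5149 = 9.7901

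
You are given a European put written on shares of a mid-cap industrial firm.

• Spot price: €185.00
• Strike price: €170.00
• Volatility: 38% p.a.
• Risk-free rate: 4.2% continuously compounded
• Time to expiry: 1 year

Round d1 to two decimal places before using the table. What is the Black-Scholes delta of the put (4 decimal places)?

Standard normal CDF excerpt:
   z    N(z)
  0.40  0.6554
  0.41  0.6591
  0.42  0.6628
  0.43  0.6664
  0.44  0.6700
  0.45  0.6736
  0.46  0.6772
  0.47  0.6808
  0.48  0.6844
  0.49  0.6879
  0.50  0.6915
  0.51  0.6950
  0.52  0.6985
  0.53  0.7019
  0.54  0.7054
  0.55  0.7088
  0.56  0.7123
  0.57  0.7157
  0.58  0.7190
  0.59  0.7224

-0.3015

T = 1;  σ√T = 0.3800
ln(S/K) + (r + σ²/2)T = ln(185/170) + (0.042 + 0.38²/2)·1 = 0.0846 + 0.1142 = 0.1988
d₁ = 0.1988 / 0.3800 = 0.5230 ⇒ 0.52
N(d₁) = N(0.52) = 0.6985
Δ_put = N(d₁) − 1 = 0.6985 − 1 = -0.3015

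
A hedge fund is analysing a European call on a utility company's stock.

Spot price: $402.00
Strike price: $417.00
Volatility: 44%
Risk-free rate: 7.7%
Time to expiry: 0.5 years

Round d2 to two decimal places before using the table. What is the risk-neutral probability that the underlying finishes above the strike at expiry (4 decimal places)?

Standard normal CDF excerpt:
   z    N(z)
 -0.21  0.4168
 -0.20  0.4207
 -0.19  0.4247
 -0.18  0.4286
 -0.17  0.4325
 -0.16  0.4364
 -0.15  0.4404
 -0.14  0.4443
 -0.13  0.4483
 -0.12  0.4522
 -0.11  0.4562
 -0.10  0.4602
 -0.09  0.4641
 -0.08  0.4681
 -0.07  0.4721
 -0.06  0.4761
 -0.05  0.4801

σ√T = 0.44·√0.5 = 0.3111
d₁ = [ln(402/417) + (0.077 + 0.44²/2)·0.5] / 0.3111 = [-0.0366 + 0.0869] / 0.3111 = 0.1616 which rounds to 0.16
d₂ = d₁ − σ√T = 0.1616 − 0.3111 = -0.1496 which rounds to -0.15
Pr(exercise) under Q = N(d₂) = 0.4404

0.4404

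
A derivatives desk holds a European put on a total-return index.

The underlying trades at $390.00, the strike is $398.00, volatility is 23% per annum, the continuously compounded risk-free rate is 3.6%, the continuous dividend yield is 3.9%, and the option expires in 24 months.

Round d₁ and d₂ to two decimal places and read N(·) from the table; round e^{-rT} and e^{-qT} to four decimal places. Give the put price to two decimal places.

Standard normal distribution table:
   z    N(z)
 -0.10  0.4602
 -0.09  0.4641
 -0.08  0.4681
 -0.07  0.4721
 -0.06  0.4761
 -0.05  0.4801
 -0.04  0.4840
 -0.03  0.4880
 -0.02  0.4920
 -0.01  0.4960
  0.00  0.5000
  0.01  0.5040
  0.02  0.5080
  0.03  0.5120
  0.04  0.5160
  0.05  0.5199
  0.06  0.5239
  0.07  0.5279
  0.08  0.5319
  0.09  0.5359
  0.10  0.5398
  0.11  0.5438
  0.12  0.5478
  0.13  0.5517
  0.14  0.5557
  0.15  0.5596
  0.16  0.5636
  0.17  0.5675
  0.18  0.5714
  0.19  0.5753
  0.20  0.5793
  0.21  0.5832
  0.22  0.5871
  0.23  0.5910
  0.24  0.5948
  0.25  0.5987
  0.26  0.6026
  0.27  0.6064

T = 2;  σ√T = 0.3253
d₁ = [ln(390/398) + (0.036 − 0.039 + 0.23²/2)·2] / 0.3253 = [-0.0203 + 0.0469] / 0.3253 = 0.0818 which rounds to 0.08
d₂ = d₁ − σ√T = 0.0818 − 0.3253 = -0.2435 which rounds to -0.24
e^(−qT) = e^(−0.039·2) = 0.9250;  e^(−rT) = e^(−0.036·2) = 0.9305
P = 398·0.9305·N(0.24) − 390·0.9250·N(-0.08) = 398·0.9305·0.5948 − 390·0.9250·0.4681 = 220.2776 − 168.8671 = 51.4106

$51.41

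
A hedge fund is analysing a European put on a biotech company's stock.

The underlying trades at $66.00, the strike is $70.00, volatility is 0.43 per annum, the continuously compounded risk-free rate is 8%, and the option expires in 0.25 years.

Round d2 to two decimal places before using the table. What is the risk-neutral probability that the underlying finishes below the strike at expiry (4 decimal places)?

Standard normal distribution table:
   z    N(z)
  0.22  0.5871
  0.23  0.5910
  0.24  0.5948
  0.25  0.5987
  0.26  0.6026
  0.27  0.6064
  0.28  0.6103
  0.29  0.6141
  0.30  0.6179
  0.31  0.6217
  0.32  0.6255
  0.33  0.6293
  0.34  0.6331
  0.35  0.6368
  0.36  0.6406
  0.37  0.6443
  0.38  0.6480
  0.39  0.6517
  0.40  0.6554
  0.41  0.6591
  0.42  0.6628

0.6141

T = 0.25;  σ√T = 0.2150
d₁ = [ln(66/70) + (0.08 + 0.43²/2)·0.25] / 0.2150 = [-0.0588 + 0.0431] / 0.2150 = -0.0732 → -0.07
d₂ = d₁ − σ√T = -0.0732 − 0.2150 = -0.2882 → -0.29
Risk-neutral Pr[S_T < K] = N(−d₂) = N(0.29) = 0.6141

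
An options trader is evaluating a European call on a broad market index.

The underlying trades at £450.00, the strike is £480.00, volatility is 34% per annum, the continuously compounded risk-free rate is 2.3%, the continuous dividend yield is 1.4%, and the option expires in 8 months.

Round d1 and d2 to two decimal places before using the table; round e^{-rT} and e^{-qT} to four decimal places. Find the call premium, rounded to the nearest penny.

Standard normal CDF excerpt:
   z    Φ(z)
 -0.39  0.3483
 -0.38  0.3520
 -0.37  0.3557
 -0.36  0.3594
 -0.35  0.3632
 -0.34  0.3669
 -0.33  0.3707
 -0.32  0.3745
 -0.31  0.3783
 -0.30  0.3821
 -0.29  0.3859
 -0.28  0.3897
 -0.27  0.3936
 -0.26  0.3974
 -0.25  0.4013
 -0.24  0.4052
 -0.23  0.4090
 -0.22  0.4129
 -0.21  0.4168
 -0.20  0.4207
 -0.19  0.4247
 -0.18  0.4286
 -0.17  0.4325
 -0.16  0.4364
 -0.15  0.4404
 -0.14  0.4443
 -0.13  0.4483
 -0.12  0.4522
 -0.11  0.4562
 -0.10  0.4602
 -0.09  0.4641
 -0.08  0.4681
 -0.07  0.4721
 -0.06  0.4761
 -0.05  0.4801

σ√T = 0.34 × 0.8165 = 0.2776
d₁ = [ln(450/480) + (0.023 − 0.014 + ½·0.34²)·0.6667] / (σ√T) = (-0.0645 + 0.0445) / 0.2776 = -0.0721 ⇒ -0.07
d₂ = -0.0721 − 0.2776 = -0.3497 ⇒ -0.35
e^(−qT) = e^(−0.014·0.6667) = 0.9907;  e^(−rT) = e^(−0.023·0.6667) = 0.9848
C = 450·0.9907·N(-0.07) − 480·0.9848·N(-0.35) = 450·0.9907·0.4721 − 480·0.9848·0.3632 = 210.4693 − 171.6861 = 38.7832

£38.78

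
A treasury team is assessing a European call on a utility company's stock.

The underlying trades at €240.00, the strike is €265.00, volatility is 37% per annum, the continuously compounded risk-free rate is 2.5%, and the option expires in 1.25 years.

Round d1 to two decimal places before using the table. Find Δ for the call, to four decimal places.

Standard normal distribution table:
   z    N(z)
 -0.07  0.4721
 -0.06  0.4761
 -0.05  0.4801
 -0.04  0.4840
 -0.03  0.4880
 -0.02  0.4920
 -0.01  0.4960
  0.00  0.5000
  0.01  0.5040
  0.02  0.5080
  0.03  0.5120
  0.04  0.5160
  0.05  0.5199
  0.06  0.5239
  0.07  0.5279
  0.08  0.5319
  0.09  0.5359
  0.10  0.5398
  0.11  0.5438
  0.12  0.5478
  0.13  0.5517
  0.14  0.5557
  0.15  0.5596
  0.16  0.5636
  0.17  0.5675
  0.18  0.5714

0.5160

σ√T = 0.37 × 1.1180 = 0.4137
d₁ = [ln(240/265) + (0.025 + 0.37²/2)·1.25] / 0.4137 = [-0.0991 + 0.1168] / 0.4137 = 0.0428 which rounds to 0.04
N(d₁) = N(0.04) = 0.5160
Δ_call = N(d₁) = 0.5160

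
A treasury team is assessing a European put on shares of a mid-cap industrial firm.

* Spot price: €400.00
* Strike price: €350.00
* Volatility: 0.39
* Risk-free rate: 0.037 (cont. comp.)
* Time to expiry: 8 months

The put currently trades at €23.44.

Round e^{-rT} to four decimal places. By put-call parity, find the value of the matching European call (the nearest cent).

e^(−rT) = e^(−0.037·0.6667) = 0.9756
Put-call parity: C − P = S − K·e^(−rT) = 400 − 350·0.9756 = 400 − 341.4600 = 58.5400
C = P + (C − P) = 23.44 + (58.5400) = 81.9800

€81.98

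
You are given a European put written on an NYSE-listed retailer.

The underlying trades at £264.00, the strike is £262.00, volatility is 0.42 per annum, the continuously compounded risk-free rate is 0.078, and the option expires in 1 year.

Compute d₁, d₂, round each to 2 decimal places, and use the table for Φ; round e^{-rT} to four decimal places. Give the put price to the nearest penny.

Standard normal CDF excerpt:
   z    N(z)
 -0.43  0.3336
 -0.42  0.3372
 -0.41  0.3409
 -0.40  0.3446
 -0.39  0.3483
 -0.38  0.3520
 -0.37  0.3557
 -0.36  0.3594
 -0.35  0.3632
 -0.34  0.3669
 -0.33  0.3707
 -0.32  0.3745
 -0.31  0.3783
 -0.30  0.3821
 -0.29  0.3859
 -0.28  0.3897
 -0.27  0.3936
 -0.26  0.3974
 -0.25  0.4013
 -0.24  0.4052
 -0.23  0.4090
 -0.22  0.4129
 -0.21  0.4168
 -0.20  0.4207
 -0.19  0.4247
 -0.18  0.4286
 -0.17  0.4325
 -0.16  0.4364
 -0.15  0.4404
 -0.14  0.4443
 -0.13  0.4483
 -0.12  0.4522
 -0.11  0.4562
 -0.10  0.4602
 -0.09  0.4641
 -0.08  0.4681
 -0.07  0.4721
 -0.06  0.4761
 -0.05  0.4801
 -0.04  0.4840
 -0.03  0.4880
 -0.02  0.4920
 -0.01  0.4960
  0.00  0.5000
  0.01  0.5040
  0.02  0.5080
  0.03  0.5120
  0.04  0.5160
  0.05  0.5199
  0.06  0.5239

£32.15

σ√T = 0.42·√1 = 0.4200
ln(S/K) + (r + σ²/2)T = ln(264/262) + (0.078 + 0.42²/2)·1 = 0.0076 + 0.1662 = 0.1738
d₁ = 0.1738 / 0.4200 = 0.4138 → 0.41
d₂ = d₁ − σ√T = 0.4138 − 0.4200 = -0.0062 → -0.01
exp(−rT) = exp(−0.078·1) = 0.9250
N(−d₂) = N(0.01) = 0.5040;  N(−d₁) = N(-0.41) = 0.3409
P = 262·0.9250·0.5040 − 264·0.3409 = 122.1444 − 89.9976 = 32.1468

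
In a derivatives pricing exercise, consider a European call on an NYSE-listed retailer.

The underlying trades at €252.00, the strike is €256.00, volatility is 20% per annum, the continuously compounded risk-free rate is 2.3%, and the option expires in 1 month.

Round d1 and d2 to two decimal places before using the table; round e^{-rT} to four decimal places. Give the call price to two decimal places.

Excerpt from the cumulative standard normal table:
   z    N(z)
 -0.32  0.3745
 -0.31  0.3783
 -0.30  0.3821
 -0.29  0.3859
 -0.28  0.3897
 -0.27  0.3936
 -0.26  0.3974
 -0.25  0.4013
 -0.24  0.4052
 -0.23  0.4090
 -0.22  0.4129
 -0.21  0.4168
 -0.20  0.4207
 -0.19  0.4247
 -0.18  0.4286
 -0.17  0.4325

€4.46

σ√T = 0.2 × 0.2887 = 0.0577
d₁ = [ln(252/256) + (0.023 + 0.2²/2)·0.08333] / 0.0577 = [-0.0157 + 0.0036] / 0.0577 = -0.2107 ⇒ -0.21
d₂ = d₁ − σ√T = -0.2107 − 0.0577 = -0.2684 ⇒ -0.27
exp(−rT) = exp(−0.023·0.08333) = 0.9981
C = 252·N(-0.21) − 256·0.9981·N(-0.27) = 252·0.4168 − 256·0.9981·0.3936 = 105.0336 − 100.5702 = 4.4634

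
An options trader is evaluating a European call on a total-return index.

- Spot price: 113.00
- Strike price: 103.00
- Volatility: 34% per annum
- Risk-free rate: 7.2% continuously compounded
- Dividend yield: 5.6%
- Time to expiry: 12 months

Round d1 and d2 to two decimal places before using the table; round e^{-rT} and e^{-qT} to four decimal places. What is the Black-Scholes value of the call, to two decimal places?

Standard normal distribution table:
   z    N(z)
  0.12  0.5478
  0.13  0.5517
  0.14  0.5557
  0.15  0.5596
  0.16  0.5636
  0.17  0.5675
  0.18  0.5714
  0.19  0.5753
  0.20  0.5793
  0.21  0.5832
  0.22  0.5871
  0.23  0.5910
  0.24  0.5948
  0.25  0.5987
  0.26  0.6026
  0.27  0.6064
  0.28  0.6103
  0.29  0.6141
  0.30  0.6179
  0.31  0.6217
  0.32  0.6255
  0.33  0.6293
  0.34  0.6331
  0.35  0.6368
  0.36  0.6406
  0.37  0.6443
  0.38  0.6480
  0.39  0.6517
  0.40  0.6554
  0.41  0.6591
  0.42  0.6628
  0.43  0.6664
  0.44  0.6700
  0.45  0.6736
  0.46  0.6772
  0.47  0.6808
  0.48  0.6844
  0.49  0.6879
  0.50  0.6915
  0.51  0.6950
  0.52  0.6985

19.86

σ√T = 0.34 × 1.0000 = 0.3400
d₁ = [ln(113/103) + (0.072 − 0.056 + 0.34²/2)·1] / 0.3400 = [0.0927 + 0.0738] / 0.3400 = 0.4896 → 0.49
d₂ = d₁ − σ√T = 0.4896 − 0.3400 = 0.1496 → 0.15
exp(−qT) = exp(−0.056·1) = 0.9455;  exp(−rT) = exp(−0.072·1) = 0.9305
N(d₁) = N(0.49) = 0.6879;  N(d₂) = N(0.15) = 0.5596
C = 113·0.9455·0.6879 − 103·0.9305·0.5596 = 73.4963 − 53.6329 = 19.8634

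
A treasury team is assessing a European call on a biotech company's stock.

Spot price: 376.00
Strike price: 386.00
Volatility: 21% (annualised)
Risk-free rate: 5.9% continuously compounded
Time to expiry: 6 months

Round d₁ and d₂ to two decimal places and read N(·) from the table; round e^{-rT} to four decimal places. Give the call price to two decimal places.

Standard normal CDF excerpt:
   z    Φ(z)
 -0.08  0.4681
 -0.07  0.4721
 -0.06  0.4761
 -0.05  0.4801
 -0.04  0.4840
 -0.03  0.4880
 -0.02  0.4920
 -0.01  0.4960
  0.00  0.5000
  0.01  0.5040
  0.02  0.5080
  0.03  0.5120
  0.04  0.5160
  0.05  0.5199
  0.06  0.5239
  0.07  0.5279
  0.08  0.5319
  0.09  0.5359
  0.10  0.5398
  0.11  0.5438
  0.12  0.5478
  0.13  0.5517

23.04

σ√T = 0.21 × 0.7071 = 0.1485
ln(S/K) + (r + σ²/2)T = ln(376/386) + (0.059 + 0.21²/2)·0.5 = -0.0262 + 0.0405 = 0.0143
d₁ = 0.0143 / 0.1485 = 0.0961 ⇒ 0.10
d₂ = d₁ − σ√T = 0.0961 − 0.1485 = -0.0523 ⇒ -0.05
exp(−rT) = exp(−0.059·0.5) = 0.9709
C = 376·N(0.10) − 386·0.9709·N(-0.05) = 376·0.5398 − 386·0.9709·0.4801 = 202.9648 − 179.9258 = 23.0390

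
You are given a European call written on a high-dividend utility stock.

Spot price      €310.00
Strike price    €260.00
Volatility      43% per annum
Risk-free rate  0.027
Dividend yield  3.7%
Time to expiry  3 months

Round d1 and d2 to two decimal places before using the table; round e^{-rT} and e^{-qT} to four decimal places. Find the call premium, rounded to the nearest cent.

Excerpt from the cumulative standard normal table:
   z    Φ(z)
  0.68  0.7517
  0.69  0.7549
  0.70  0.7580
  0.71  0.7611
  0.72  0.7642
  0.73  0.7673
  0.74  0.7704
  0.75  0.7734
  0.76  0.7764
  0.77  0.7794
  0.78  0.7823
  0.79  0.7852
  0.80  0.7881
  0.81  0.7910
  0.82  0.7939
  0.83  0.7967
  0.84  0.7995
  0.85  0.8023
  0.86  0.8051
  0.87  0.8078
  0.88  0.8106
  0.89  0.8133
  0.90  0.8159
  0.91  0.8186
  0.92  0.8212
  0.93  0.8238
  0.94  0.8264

σ√T = 0.43 × 0.5000 = 0.2150
d₁ = [ln(310/260) + (0.027 − 0.037 + 0.43²/2)·0.25] / 0.2150 = [0.1759 + 0.0206] / 0.2150 = 0.9140 ⇒ 0.91
d₂ = d₁ − σ√T = 0.9140 − 0.2150 = 0.6990 ⇒ 0.70
exp(−qT) = exp(−0.037·0.25) = 0.9908;  exp(−rT) = exp(−0.027·0.25) = 0.9933
N(d₁) = N(0.91) = 0.8186;  N(d₂) = N(0.70) = 0.7580
C = 310·0.9908·0.8186 − 260·0.9933·0.7580 = 251.4314 − 195.7596 = 55.6718

€55.67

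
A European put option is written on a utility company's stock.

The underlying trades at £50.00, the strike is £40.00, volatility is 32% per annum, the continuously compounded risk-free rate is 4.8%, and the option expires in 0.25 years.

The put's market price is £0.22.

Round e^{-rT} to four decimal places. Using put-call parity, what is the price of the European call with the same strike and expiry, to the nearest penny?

£10.70

e^(−rT) = e^(−0.048·0.25) = 0.9881
Put-call parity: C − P = S − K·e^(−rT) = 50 − 40·0.9881 = 50 − 39.5240 = 10.4760
C = P + (C − P) = 0.22 + (10.4760) = 10.6960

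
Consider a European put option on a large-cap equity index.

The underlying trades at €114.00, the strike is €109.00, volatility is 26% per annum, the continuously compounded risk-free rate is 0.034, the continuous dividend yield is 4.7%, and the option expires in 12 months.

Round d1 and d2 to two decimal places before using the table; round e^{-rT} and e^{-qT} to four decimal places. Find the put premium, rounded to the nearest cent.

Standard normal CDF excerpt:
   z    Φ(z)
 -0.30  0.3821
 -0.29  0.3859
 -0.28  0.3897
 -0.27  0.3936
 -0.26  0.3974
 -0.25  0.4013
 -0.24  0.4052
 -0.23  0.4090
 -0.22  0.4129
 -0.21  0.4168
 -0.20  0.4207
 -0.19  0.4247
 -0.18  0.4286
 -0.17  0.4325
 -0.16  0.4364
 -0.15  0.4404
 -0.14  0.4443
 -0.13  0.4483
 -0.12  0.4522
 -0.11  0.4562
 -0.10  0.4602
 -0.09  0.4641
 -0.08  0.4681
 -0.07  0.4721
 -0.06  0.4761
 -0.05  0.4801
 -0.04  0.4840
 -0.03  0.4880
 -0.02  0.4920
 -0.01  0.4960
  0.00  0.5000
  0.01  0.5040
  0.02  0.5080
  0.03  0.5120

€9.45

σ√T = 0.26·√1 = 0.2600
d₁ = [ln(114/109) + (0.034 − 0.047 + 0.26²/2)·1] / 0.2600 = [0.0449 + 0.0208] / 0.2600 = 0.2525 which rounds to 0.25
d₂ = d₁ − σ√T = 0.2525 − 0.2600 = -0.0075 which rounds to -0.01
e^(−qT) = e^(−0.047·1) = 0.9541;  e^(−rT) = e^(−0.034·1) = 0.9666
N(−d₂) = N(0.01) = 0.5040;  N(−d₁) = N(-0.25) = 0.4013
P = 109·0.9666·0.5040 − 114·0.9541·0.4013 = 53.1011 − 43.6484 = 9.4528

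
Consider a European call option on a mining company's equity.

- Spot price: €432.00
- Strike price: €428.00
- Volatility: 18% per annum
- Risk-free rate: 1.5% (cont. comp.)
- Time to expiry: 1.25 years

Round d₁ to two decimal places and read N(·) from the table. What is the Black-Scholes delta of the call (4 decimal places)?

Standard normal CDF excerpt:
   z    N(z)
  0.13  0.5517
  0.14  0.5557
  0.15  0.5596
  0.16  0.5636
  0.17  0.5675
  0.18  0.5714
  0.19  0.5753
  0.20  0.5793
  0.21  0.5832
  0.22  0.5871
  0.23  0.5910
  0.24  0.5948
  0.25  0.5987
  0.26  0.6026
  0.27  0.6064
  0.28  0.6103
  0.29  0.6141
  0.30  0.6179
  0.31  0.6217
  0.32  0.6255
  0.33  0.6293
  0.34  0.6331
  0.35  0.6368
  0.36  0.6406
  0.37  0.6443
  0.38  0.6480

0.5948

σ√T = 0.18·√1.25 = 0.2012
d₁ = [ln(432/428) + (0.015 + ½·0.18²)·1.25] / (σ√T) = (0.0093 + 0.0390) / 0.2012 = 0.2400 which rounds to 0.24
N(d₁) = N(0.24) = 0.5948
Δ_call = N(d₁) = 0.5948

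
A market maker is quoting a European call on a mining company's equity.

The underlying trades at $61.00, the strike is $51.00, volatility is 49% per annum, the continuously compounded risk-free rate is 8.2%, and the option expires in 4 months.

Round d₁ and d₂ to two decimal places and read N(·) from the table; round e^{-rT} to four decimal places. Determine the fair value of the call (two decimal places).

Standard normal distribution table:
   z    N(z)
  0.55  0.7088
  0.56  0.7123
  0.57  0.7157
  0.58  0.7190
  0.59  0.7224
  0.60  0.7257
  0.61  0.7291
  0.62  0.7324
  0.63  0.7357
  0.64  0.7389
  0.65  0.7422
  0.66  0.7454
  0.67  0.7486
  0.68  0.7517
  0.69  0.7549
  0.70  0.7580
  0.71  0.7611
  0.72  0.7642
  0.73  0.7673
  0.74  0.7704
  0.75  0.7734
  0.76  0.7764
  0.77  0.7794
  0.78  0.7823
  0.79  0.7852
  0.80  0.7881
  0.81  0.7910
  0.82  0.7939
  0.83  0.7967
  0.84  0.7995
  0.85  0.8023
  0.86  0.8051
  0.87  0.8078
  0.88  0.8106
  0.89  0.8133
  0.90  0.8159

$13.43

σ√T = 0.49·√0.3333 = 0.2829
d₁ = [ln(61/51) + (0.082 + 0.49²/2)·0.3333] / 0.2829 = [0.1790 + 0.0673] / 0.2829 = 0.8710 ⇒ 0.87
d₂ = d₁ − σ√T = 0.8710 − 0.2829 = 0.5881 ⇒ 0.59
e^(−rT) = e^(−0.082·0.3333) = 0.9730
N(d₁) = N(0.87) = 0.8078;  N(d₂) = N(0.59) = 0.7224
C = 61·0.8078 − 51·0.9730·0.7224 = 49.2758 − 35.8477 = 13.4281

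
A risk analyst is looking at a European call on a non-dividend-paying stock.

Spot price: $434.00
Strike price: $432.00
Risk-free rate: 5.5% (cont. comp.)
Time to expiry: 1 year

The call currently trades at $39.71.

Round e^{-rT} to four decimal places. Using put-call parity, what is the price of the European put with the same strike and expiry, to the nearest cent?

$14.60

e^(−rT) = e^(−0.055·1) = 0.9465
Put-call parity: C − P = S − K·e^(−rT) = 434 − 432·0.9465 = 434 − 408.8880 = 25.1120
P = C − (C − P) = 39.71 − (25.1120) = 14.5980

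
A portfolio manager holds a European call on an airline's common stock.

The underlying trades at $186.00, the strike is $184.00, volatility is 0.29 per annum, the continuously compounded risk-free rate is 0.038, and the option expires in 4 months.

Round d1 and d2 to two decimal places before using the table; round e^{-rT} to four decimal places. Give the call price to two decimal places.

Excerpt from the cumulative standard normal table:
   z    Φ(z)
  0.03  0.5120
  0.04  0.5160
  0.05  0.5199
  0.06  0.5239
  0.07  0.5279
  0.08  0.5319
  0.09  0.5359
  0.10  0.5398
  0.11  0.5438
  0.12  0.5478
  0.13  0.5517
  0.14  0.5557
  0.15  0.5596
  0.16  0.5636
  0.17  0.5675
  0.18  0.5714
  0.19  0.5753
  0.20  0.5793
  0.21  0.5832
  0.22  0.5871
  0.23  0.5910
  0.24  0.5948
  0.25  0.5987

$14.02

σ√T = 0.29 × 0.5774 = 0.1674
ln(S/K) + (r + σ²/2)T = ln(186/184) + (0.038 + 0.29²/2)·0.3333 = 0.0108 + 0.0267 = 0.0375
d₁ = 0.0375 / 0.1674 = 0.2239 → 0.22
d₂ = d₁ − σ√T = 0.2239 − 0.1674 = 0.0565 → 0.06
e^(−rT) = e^(−0.038·0.3333) = 0.9874
C = 186·N(0.22) − 184·0.9874·N(0.06) = 186·0.5871 − 184·0.9874·0.5239 = 109.2006 − 95.1830 = 14.0176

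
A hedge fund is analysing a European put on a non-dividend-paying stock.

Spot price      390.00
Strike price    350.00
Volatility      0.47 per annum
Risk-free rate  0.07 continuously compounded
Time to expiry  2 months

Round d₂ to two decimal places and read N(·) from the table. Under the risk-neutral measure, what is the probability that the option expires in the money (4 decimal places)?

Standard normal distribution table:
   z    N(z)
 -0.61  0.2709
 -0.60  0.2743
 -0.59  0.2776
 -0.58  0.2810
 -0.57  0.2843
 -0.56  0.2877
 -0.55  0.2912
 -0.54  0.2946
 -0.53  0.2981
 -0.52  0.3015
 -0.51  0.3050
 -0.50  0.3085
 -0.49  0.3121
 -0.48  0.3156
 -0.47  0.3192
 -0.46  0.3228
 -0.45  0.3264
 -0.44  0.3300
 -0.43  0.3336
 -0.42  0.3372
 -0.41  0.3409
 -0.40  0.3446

σ√T = 0.47 × 0.4082 = 0.1919
ln(S/K) + (r + σ²/2)T = ln(390/350) + (0.07 + 0.47²/2)·0.1667 = 0.1082 + 0.0301 = 0.1383
d₁ = 0.1383 / 0.1919 = 0.7207 which rounds to 0.72
d₂ = d₁ − σ√T = 0.7207 − 0.1919 = 0.5288 which rounds to 0.53
Risk-neutral Pr[S_T < K] = N(−d₂) = N(-0.53) = 0.2981

0.2981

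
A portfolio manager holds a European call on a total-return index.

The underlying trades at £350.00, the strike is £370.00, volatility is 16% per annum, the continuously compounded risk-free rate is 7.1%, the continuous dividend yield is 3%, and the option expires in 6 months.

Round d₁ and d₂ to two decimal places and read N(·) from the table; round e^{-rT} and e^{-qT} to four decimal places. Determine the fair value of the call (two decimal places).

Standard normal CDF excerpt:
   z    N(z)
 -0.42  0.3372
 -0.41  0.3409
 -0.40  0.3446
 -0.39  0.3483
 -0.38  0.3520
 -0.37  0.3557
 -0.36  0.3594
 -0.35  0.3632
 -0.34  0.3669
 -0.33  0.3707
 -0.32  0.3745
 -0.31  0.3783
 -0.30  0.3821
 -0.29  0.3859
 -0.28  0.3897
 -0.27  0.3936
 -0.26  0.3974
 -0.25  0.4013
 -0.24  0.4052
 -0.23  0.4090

σ√T = 0.16·√0.5 = 0.1131
d₁ = [ln(350/370) + (0.071 − 0.03 + 0.16²/2)·0.5] / 0.1131 = [-0.0556 + 0.0269] / 0.1131 = -0.2534 ⇒ -0.25
d₂ = d₁ − σ√T = -0.2534 − 0.1131 = -0.3665 ⇒ -0.37
exp(−qT) = exp(−0.03·0.5) = 0.9851;  exp(−rT) = exp(−0.071·0.5) = 0.9651
N(d₁) = N(-0.25) = 0.4013;  N(d₂) = N(-0.37) = 0.3557
C = 350·0.9851·0.4013 − 370·0.9651·0.3557 = 138.3622 − 127.0158 = 11.3464

£11.35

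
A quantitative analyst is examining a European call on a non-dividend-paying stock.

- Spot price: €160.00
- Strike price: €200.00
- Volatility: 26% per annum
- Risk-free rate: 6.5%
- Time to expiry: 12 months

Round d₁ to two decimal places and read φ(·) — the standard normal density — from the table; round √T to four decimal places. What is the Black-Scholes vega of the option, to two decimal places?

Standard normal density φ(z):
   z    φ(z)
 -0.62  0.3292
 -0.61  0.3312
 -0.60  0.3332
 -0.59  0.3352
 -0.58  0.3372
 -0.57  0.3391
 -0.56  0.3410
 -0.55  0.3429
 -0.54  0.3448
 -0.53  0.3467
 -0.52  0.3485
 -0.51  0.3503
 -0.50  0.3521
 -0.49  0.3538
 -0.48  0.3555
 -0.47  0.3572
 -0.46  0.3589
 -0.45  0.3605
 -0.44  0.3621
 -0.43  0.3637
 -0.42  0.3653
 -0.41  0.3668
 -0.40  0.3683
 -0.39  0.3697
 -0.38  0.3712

σ√T = 0.26·√1 = 0.2600
ln(S/K) + (r + σ²/2)T = ln(160/200) + (0.065 + 0.26²/2)·1 = -0.2231 + 0.0988 = -0.1243
d₁ = -0.1243 / 0.2600 = -0.4782 ≈ -0.48
√T = √1 = 1.0000
φ(d₁) = φ(-0.48) = 0.3555
vega = S·φ(d₁)·√T = 160·0.3555·1.0000 = 56.8800

56.88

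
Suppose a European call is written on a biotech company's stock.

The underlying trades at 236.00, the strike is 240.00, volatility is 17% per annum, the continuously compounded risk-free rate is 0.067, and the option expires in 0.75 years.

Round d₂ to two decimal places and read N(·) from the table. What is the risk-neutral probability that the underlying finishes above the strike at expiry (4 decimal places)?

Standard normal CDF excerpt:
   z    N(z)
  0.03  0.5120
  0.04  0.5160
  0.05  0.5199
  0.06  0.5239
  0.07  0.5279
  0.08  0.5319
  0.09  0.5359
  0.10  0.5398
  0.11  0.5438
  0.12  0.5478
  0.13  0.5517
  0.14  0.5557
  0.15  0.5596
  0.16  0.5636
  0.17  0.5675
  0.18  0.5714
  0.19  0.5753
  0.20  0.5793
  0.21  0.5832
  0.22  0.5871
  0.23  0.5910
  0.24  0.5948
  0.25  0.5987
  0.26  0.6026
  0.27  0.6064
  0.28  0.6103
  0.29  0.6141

0.5596

T = 0.75;  σ√T = 0.1472
d₁ = [ln(236/240) + (0.067 + 0.17²/2)·0.75] / 0.1472 = [-0.0168 + 0.0611] / 0.1472 = 0.3008 ≈ 0.30
d₂ = d₁ − σ√T = 0.3008 − 0.1472 = 0.1535 ≈ 0.15
Pr(exercise) under Q = N(d₂) = 0.5596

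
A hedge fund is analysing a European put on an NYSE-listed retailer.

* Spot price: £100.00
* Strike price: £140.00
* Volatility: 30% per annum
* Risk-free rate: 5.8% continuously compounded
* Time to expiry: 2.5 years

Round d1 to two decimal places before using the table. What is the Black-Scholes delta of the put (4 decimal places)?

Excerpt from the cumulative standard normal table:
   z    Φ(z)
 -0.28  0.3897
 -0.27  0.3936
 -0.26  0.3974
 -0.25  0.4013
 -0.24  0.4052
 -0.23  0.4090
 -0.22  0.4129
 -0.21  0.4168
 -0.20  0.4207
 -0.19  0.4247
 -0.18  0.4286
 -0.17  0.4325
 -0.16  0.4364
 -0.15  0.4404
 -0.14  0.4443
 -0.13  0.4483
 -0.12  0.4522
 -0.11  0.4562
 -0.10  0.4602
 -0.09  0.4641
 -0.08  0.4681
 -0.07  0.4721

σ√T = 0.3 × 1.5811 = 0.4743
ln(S/K) + (r + σ²/2)T = ln(100/140) + (0.058 + 0.3²/2)·2.5 = -0.3365 + 0.2575 = -0.0790
d₁ = -0.0790 / 0.4743 = -0.1665 → -0.17
N(d₁) = N(-0.17) = 0.4325
Δ_put = N(d₁) − 1 = 0.4325 − 1 = -0.5675

-0.5675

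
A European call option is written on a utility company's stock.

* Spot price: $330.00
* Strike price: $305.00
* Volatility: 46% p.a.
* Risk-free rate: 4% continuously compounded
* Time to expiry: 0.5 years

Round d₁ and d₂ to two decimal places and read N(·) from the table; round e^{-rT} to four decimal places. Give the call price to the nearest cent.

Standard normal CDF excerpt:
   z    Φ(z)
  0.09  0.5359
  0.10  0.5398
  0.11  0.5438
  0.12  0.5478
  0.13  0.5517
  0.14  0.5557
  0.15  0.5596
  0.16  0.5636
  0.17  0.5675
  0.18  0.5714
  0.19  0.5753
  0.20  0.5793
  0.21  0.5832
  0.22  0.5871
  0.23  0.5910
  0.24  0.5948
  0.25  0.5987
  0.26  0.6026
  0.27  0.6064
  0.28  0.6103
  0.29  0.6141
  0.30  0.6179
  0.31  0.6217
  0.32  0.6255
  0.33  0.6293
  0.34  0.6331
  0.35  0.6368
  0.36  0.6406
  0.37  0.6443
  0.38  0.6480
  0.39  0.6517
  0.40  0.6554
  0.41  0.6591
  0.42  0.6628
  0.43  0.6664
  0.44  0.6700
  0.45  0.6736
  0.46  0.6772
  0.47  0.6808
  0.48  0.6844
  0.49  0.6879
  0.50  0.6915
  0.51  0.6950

$58.53

T = 0.5;  σ√T = 0.3253
d₁ = [ln(330/305) + (0.04 + 0.46²/2)·0.5] / 0.3253 = [0.0788 + 0.0729] / 0.3253 = 0.4663 ⇒ 0.47
d₂ = d₁ − σ√T = 0.4663 − 0.3253 = 0.1411 ⇒ 0.14
exp(−rT) = exp(−0.04·0.5) = 0.9802
N(d₁) = N(0.47) = 0.6808;  N(d₂) = N(0.14) = 0.5557
C = 330·0.6808 − 305·0.9802·0.5557 = 224.6640 − 166.1326 = 58.5314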